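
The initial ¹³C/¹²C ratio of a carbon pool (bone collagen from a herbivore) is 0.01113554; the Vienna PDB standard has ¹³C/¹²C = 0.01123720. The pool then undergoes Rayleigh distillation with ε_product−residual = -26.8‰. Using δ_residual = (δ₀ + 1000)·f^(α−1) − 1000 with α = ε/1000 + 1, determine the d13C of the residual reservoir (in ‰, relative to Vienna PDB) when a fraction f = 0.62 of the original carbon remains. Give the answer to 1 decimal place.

3.7‰

δ₀ = (0.01113554/0.01123720 − 1)×1000 = (0.990953 − 1)×1000 = -9.047‰
α − 1 = ε/1000 = -0.0268
f^(α−1) = 0.62^(-0.0268) = 1.012894
δ_res = (-9.047 + 1000) × 1.012894 − 1000 = 1003.730 − 1000 = 3.73‰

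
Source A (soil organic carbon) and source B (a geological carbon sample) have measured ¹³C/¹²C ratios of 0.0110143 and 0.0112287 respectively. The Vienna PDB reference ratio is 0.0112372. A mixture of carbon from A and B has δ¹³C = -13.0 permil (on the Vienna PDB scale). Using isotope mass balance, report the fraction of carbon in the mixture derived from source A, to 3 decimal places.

0.642

δ_A = (0.0110143/0.0112372 − 1)×1000 = (0.980164 − 1)×1000 = -19.836 permil
δ_B = (0.0112287/0.0112372 − 1)×1000 = (0.999244 − 1)×1000 = -0.756 permil
f_A = (δ_mix − δ_B)/(δ_A − δ_B) = (-13.0 − (-0.756))/(-19.836 − (-0.756))
f_A = -12.244 / -19.079 = 0.6417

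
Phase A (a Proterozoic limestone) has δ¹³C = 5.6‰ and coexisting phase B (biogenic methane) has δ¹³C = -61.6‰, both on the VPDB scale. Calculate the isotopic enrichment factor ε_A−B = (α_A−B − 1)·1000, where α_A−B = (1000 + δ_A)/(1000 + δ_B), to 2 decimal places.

71.61‰

α_A−B = (1000 + 5.6) / (1000 + -61.6) = 1005.6 / 938.4 = 1.071611
ε_A−B = (1.071611 − 1) × 1000 = 71.611‰
(The approximation ε ≈ δ_A − δ_B would give 67.2‰.)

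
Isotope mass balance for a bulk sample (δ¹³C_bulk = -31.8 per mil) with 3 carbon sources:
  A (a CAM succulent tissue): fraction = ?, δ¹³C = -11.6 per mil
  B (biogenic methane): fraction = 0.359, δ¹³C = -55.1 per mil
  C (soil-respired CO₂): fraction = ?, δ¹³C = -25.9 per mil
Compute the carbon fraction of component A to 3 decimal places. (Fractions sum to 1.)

0.320

Let f_A and f_C be the unknown fractions; fractions sum to 1 so f_A + f_C = 0.641.
Mass balance: Σ fᵢ·δᵢ = δ_bulk ⇒ f_A·(-11.6) + f_C·(-25.9) = -31.8 − (-19.781) = -12.019
Substitute f_C = 0.641 − f_A:
f_A·(-11.6 − -25.9) = -12.019 − 0.641×(-25.9) = 4.583
f_A = 4.583 / 14.3 = 0.3205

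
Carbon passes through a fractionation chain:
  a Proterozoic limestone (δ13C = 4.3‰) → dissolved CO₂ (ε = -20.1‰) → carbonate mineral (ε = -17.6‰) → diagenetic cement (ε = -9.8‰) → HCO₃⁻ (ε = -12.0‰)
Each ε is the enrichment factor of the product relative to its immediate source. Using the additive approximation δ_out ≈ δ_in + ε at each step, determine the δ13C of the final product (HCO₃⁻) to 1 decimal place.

-55.2‰

step 1: δ ≈ 4.3 + (-20.1) = -15.8‰
step 2: δ ≈ -15.8 + (-17.6) = -33.4‰
step 3: δ ≈ -33.4 + (-9.8) = -43.2‰
step 4: δ ≈ -43.2 + (-12.0) = -55.2‰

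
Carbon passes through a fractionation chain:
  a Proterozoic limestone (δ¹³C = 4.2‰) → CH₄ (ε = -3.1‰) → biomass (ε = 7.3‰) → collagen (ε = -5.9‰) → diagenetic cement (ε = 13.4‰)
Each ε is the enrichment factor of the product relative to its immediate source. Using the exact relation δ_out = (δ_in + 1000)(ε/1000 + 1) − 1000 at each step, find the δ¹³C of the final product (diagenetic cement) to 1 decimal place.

step 1: δ = (4.20 + 1000)·(-3.1/1000 + 1) − 1000 = 1.09‰
step 2: δ = (1.09 + 1000)·(7.3/1000 + 1) − 1000 = 8.39‰
step 3: δ = (8.39 + 1000)·(-5.9/1000 + 1) − 1000 = 2.45‰
step 4: δ = (2.45 + 1000)·(13.4/1000 + 1) − 1000 = 15.88‰

15.9‰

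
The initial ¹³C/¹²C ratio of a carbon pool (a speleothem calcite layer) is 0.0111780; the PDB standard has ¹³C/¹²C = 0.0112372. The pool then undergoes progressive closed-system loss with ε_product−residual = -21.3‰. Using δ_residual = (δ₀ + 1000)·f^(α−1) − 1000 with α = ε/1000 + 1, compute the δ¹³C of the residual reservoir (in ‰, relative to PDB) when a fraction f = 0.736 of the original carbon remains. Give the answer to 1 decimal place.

1.2‰

δ₀ = (0.0111780/0.0112372 − 1)×1000 = (0.994732 − 1)×1000 = -5.268‰
α − 1 = ε/1000 = -0.0213
f^(α−1) = 0.736^(-0.0213) = 1.006550
δ_res = (-5.268 + 1000) × 1.006550 − 1000 = 1001.248 − 1000 = 1.25‰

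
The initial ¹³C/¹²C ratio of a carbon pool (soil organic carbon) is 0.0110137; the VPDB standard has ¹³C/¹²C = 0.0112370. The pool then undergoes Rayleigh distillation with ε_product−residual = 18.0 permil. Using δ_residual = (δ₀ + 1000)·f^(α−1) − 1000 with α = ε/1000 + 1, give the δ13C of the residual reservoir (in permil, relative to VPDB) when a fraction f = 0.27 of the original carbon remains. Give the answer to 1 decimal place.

δ₀ = (0.0110137/0.0112370 − 1)×1000 = (0.980128 − 1)×1000 = -19.872 permil
α − 1 = ε/1000 = 0.0180
f^(α−1) = 0.27^(0.0180) = 0.976708
δ_res = (-19.872 + 1000) × 0.976708 − 1000 = 957.299 − 1000 = -42.70 permil

-42.7 permil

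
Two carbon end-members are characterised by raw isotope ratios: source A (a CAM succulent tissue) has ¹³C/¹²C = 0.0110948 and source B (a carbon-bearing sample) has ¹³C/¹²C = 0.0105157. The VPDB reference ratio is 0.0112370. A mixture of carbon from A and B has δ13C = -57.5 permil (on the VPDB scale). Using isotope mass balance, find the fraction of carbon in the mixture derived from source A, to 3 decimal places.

0.130

δ_A = (0.0110948/0.0112370 − 1)×1000 = (0.987345 − 1)×1000 = -12.655 permil
δ_B = (0.0105157/0.0112370 − 1)×1000 = (0.935810 − 1)×1000 = -64.190 permil
f_A = (δ_mix − δ_B)/(δ_A − δ_B) = (-57.5 − (-64.190))/(-12.655 − (-64.190))
f_A = 6.690 / 51.535 = 0.1298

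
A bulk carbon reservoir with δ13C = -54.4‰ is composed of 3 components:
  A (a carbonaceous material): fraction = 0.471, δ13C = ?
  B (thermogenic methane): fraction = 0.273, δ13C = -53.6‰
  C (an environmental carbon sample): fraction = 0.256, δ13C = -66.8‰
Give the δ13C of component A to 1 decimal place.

-48.1‰

Isotope mass balance: δ_bulk = Σ fᵢ·δᵢ.
-54.4 = 0.471×δ_A + 0.273×(-53.6) + 0.256×(-66.8)
0.471·δ_A = -54.4 − (-31.734) = -22.666
δ_A = -22.666 / 0.471 = -48.12‰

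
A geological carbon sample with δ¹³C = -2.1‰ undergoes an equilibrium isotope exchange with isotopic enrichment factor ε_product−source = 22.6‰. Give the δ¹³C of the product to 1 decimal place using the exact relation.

20.5‰

Exactly, δ_product = (δ_source + 1000)·(ε/1000 + 1) − 1000.
δ_product = (-2.1 + 1000) × (22.6/1000 + 1) − 1000
δ_product = 20.45‰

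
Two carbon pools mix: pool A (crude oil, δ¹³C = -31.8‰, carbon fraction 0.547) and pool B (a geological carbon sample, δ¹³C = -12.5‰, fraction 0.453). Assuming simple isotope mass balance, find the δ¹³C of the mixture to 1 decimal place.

-23.1‰

δ_mix = f_A·δ_A + f_B·δ_B
δ_mix = 0.547 × (-31.8) + 0.453 × (-12.5)
δ_mix = -17.39 + -5.66 = -23.06‰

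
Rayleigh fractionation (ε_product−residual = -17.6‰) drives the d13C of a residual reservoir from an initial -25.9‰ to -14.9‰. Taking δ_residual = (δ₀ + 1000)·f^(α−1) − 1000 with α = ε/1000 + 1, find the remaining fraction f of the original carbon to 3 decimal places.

α − 1 = ε/1000 = -0.0176
(δ_res + 1000)/(δ₀ + 1000) = (-14.9 + 1000)/(-25.9 + 1000) = 985.1/974.1 = 1.011292
f = 1.011292^(1/-0.0176) = exp(ln(1.011292)/-0.0176) = exp(0.01123/-0.0176)
f = exp(-0.6380) = 0.5283

0.528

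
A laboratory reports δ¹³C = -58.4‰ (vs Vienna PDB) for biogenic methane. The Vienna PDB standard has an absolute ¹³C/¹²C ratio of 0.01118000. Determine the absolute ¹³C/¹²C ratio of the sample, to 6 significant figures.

R_sample = R_standard × (δ¹³C/1000 + 1)
R_sample = 0.01118000 × (-58.4/1000 + 1) = 0.01118000 × 0.941600
R_sample = 0.0105271

0.0105271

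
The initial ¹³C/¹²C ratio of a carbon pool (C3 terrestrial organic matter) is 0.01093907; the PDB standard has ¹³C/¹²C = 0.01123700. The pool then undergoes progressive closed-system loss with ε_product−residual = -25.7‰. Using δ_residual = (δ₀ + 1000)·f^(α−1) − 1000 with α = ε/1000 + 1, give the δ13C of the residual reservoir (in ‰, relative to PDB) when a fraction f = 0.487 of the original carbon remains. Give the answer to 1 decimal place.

δ₀ = (0.01093907/0.01123700 − 1)×1000 = (0.973487 − 1)×1000 = -26.513‰
α − 1 = ε/1000 = -0.0257
f^(α−1) = 0.487^(-0.0257) = 1.018663
δ_res = (-26.513 + 1000) × 1.018663 − 1000 = 991.655 − 1000 = -8.35‰

-8.3‰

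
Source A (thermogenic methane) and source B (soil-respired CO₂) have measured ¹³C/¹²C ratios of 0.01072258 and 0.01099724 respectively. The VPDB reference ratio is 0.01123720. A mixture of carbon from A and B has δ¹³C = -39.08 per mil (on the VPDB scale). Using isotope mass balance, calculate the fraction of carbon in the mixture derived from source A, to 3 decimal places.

δ_A = (0.01072258/0.01123720 − 1)×1000 = (0.954204 − 1)×1000 = -45.796 per mil
δ_B = (0.01099724/0.01123720 − 1)×1000 = (0.978646 − 1)×1000 = -21.354 per mil
f_A = (δ_mix − δ_B)/(δ_A − δ_B) = (-39.08 − (-21.354))/(-45.796 − (-21.354))
f_A = -17.726 / -24.442 = 0.7252

0.725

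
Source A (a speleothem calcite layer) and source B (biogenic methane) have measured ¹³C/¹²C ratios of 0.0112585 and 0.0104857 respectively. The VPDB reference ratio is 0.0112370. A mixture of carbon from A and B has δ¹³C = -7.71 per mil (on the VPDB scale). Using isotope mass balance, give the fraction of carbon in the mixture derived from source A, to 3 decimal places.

δ_A = (0.0112585/0.0112370 − 1)×1000 = (1.001913 − 1)×1000 = 1.913 per mil
δ_B = (0.0104857/0.0112370 − 1)×1000 = (0.933141 − 1)×1000 = -66.859 per mil
f_A = (δ_mix − δ_B)/(δ_A − δ_B) = (-7.71 − (-66.859))/(1.913 − (-66.859))
f_A = 59.149 / 68.773 = 0.8601

0.860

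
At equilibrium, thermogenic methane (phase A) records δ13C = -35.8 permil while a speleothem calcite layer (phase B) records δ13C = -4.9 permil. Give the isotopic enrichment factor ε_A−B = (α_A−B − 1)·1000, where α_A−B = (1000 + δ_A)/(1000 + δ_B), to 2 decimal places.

-31.05 permil

α_A−B = (1000 + -35.8) / (1000 + -4.9) = 964.2 / 995.1 = 0.968948
ε_A−B = (0.968948 − 1) × 1000 = -31.052 permil
(The approximation ε ≈ δ_A − δ_B would give -30.9 permil.)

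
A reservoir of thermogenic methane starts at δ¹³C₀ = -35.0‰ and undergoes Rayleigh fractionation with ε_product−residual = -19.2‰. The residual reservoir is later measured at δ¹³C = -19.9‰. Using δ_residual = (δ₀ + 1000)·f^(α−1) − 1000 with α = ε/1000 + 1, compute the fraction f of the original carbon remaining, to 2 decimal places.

α − 1 = ε/1000 = -0.0192
(δ_res + 1000)/(δ₀ + 1000) = (-19.9 + 1000)/(-35.0 + 1000) = 980.1/965.0 = 1.015648
f = 1.015648^(1/-0.0192) = exp(ln(1.015648)/-0.0192) = exp(0.01553/-0.0192)
f = exp(-0.8087) = 0.4454

0.45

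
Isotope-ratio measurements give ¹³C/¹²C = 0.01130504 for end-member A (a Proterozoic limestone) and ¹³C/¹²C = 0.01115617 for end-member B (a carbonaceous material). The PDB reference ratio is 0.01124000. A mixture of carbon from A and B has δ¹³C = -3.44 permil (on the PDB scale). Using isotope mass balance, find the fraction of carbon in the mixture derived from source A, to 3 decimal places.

0.303

δ_A = (0.01130504/0.01124000 − 1)×1000 = (1.005786 − 1)×1000 = 5.786 permil
δ_B = (0.01115617/0.01124000 − 1)×1000 = (0.992542 − 1)×1000 = -7.458 permil
f_A = (δ_mix − δ_B)/(δ_A − δ_B) = (-3.44 − (-7.458))/(5.786 − (-7.458))
f_A = 4.018 / 13.245 = 0.3034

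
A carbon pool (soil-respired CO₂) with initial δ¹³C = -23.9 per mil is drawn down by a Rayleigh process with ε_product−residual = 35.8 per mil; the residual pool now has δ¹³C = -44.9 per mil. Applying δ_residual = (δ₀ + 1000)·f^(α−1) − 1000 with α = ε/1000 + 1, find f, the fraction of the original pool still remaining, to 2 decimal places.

0.54

α − 1 = ε/1000 = 0.0358
(δ_res + 1000)/(δ₀ + 1000) = (-44.9 + 1000)/(-23.9 + 1000) = 955.1/976.1 = 0.978486
f = 0.978486^(1/0.0358) = exp(ln(0.978486)/0.0358) = exp(-0.02175/0.0358)
f = exp(-0.6075) = 0.5447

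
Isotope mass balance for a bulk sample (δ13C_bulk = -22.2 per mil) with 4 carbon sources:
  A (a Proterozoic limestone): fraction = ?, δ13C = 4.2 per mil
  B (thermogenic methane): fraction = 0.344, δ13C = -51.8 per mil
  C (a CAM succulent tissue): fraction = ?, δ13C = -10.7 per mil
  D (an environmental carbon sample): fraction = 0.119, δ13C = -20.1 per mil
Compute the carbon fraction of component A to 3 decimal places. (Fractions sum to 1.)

Let f_A and f_C be the unknown fractions; fractions sum to 1 so f_A + f_C = 0.537.
Mass balance: Σ fᵢ·δᵢ = δ_bulk ⇒ f_A·(4.2) + f_C·(-10.7) = -22.2 − (-20.211) = -1.989
Substitute f_C = 0.537 − f_A:
f_A·(4.2 − -10.7) = -1.989 − 0.537×(-10.7) = 3.757
f_A = 3.757 / 14.9 = 0.2521

0.252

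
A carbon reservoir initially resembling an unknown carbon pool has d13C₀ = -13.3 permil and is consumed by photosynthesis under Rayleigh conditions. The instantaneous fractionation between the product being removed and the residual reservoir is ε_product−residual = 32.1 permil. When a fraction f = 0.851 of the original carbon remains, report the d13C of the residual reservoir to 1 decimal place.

-18.4 permil

Rayleigh residual: δ_res = (δ₀ + 1000)·f^(α−1) − 1000
α = ε/1000 + 1 = 1.03210, so α − 1 = 0.03210
f^(α−1) = 0.851^(0.03210) = 0.994834
δ_res = (-13.3 + 1000) × 0.994834 − 1000 = 981.603 − 1000 = -18.40 permil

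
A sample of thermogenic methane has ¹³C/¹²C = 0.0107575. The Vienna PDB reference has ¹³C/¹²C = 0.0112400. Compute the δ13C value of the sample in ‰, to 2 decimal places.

δ13C = (R_sample / R_standard − 1) × 1000
R_sample / R_standard = 0.0107575 / 0.0112400 = 0.957073
δ13C = (0.957073 − 1) × 1000 = -42.927‰

-42.93‰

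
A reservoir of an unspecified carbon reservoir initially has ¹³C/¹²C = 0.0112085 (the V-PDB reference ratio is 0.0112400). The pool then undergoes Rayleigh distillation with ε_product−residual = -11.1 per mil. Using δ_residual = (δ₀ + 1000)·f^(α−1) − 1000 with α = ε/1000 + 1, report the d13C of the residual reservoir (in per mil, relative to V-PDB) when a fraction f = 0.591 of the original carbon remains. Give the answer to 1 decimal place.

3.0 per mil

δ₀ = (0.0112085/0.0112400 − 1)×1000 = (0.997198 − 1)×1000 = -2.802 per mil
α − 1 = ε/1000 = -0.0111
f^(α−1) = 0.591^(-0.0111) = 1.005855
δ_res = (-2.802 + 1000) × 1.005855 − 1000 = 1003.036 − 1000 = 3.04 per mil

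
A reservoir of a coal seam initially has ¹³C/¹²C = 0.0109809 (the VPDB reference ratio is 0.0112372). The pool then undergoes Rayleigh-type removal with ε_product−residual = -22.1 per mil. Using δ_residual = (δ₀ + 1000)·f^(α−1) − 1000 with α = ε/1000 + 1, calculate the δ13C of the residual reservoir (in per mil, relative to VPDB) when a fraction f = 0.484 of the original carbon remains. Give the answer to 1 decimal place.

-7.0 per mil

δ₀ = (0.0109809/0.0112372 − 1)×1000 = (0.977192 − 1)×1000 = -22.808 per mil
α − 1 = ε/1000 = -0.0221
f^(α−1) = 0.484^(-0.0221) = 1.016167
δ_res = (-22.808 + 1000) × 1.016167 − 1000 = 992.990 − 1000 = -7.01 per mil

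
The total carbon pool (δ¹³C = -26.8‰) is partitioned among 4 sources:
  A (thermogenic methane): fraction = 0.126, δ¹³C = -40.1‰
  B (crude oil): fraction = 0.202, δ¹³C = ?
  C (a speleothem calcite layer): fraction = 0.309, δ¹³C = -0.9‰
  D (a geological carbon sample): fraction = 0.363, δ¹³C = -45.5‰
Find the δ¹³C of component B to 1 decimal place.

-24.5‰

Isotope mass balance: δ_bulk = Σ fᵢ·δᵢ.
-26.8 = 0.126×(-40.1) + 0.202×δ_B + 0.309×(-0.9) + 0.363×(-45.5)
0.202·δ_B = -26.8 − (-21.847) = -4.953
δ_B = -4.953 / 0.202 = -24.52‰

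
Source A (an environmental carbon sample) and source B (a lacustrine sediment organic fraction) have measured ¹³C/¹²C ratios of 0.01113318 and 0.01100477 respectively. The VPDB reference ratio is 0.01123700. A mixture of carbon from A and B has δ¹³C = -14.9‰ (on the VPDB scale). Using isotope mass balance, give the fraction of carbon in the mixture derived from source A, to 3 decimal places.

0.505

δ_A = (0.01113318/0.01123700 − 1)×1000 = (0.990761 − 1)×1000 = -9.239‰
δ_B = (0.01100477/0.01123700 − 1)×1000 = (0.979333 − 1)×1000 = -20.667‰
f_A = (δ_mix − δ_B)/(δ_A − δ_B) = (-14.9 − (-20.667))/(-9.239 − (-20.667))
f_A = 5.767 / 11.427 = 0.5046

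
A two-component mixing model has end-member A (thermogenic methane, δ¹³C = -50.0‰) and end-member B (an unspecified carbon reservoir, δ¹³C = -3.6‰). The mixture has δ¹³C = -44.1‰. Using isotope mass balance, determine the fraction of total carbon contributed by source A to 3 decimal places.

0.873

δ_mix = f_A·δ_A + (1 − f_A)·δ_B  ⇒  f_A = (δ_mix − δ_B)/(δ_A − δ_B)
f_A = (-44.1 − (-3.6)) / (-50.0 − (-3.6))
f_A = -40.5 / -46.4 = 0.8728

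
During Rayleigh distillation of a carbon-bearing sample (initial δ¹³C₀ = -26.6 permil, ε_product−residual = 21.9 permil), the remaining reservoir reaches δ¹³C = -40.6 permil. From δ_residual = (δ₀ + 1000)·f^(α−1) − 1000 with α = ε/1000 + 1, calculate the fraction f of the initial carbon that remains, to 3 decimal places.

α − 1 = ε/1000 = 0.0219
(δ_res + 1000)/(δ₀ + 1000) = (-40.6 + 1000)/(-26.6 + 1000) = 959.4/973.4 = 0.985617
f = 0.985617^(1/0.0219) = exp(ln(0.985617)/0.0219) = exp(-0.01449/0.0219)
f = exp(-0.6615) = 0.5161

0.516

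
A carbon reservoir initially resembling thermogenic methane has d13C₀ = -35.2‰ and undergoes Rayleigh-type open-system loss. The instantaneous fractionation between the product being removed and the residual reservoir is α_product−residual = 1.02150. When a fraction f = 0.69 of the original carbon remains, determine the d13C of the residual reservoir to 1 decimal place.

-42.9‰

Rayleigh residual: δ_res = (δ₀ + 1000)·f^(α−1) − 1000
α − 1 = 0.02150
f^(α−1) = 0.69^(0.02150) = 0.992054
δ_res = (-35.2 + 1000) × 0.992054 − 1000 = 957.134 − 1000 = -42.87‰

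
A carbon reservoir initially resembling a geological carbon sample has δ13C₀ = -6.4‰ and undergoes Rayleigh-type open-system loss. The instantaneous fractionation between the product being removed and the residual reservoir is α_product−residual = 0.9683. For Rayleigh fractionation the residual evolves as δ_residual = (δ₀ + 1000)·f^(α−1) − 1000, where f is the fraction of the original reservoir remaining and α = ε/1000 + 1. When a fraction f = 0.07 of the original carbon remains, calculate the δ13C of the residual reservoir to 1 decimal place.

81.0‰

Rayleigh residual: δ_res = (δ₀ + 1000)·f^(α−1) − 1000
α − 1 = -0.03170
f^(α−1) = 0.07^(-0.03170) = 1.087954
δ_res = (-6.4 + 1000) × 1.087954 − 1000 = 1080.991 − 1000 = 80.99‰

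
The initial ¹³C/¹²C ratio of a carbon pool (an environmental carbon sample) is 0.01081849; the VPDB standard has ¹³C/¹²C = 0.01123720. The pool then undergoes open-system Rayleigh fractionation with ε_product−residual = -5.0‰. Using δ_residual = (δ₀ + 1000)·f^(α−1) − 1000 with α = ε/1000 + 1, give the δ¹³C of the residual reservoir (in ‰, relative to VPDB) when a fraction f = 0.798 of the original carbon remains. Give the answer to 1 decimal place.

-36.2‰

δ₀ = (0.01081849/0.01123720 − 1)×1000 = (0.962739 − 1)×1000 = -37.261‰
α − 1 = ε/1000 = -0.0050
f^(α−1) = 0.798^(-0.0050) = 1.001129
δ_res = (-37.261 + 1000) × 1.001129 − 1000 = 963.826 − 1000 = -36.17‰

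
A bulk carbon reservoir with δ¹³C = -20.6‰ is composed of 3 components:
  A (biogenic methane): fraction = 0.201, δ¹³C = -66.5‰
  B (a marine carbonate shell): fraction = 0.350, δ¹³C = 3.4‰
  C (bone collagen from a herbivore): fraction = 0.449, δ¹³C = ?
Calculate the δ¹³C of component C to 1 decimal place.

-18.8‰

Isotope mass balance: δ_bulk = Σ fᵢ·δᵢ.
-20.6 = 0.201×(-66.5) + 0.350×(3.4) + 0.449×δ_C
0.449·δ_C = -20.6 − (-12.177) = -8.424
δ_C = -8.424 / 0.449 = -18.76‰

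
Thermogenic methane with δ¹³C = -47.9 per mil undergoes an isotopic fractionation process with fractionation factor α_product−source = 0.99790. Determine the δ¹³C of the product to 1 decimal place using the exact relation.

δ_product = (δ_source + 1000)·α − 1000
δ_product = (-47.9 + 1000) × 0.99790 − 1000
δ_product = 950.101 − 1000 = -49.90 per mil

-49.9 per mil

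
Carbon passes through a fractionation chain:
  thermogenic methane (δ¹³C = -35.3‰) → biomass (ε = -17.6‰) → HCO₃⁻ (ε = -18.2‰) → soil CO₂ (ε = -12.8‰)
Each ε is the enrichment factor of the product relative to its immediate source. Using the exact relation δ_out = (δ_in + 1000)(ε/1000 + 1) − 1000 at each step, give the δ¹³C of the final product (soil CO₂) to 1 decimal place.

step 1: δ = (-35.30 + 1000)·(-17.6/1000 + 1) − 1000 = -52.28‰
step 2: δ = (-52.28 + 1000)·(-18.2/1000 + 1) − 1000 = -69.53‰
step 3: δ = (-69.53 + 1000)·(-12.8/1000 + 1) − 1000 = -81.44‰

-81.4‰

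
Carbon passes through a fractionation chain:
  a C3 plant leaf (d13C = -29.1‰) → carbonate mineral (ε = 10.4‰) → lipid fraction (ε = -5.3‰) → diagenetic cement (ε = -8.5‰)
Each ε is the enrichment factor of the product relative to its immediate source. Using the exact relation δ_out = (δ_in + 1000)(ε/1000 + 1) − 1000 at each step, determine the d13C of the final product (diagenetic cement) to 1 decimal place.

step 1: δ = (-29.10 + 1000)·(10.4/1000 + 1) − 1000 = -19.00‰
step 2: δ = (-19.00 + 1000)·(-5.3/1000 + 1) − 1000 = -24.20‰
step 3: δ = (-24.20 + 1000)·(-8.5/1000 + 1) − 1000 = -32.50‰

-32.5‰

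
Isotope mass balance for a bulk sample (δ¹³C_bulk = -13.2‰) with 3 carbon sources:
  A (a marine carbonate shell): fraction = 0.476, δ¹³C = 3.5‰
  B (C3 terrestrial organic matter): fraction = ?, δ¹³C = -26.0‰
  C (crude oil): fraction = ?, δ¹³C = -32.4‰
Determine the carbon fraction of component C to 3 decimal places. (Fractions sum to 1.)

Let f_C and f_B be the unknown fractions; fractions sum to 1 so f_C + f_B = 0.524.
Mass balance: Σ fᵢ·δᵢ = δ_bulk ⇒ f_C·(-32.4) + f_B·(-26.0) = -13.2 − (1.666) = -14.866
Substitute f_B = 0.524 − f_C:
f_C·(-32.4 − -26.0) = -14.866 − 0.524×(-26.0) = -1.242
f_C = -1.242 / -6.4 = 0.1941

0.194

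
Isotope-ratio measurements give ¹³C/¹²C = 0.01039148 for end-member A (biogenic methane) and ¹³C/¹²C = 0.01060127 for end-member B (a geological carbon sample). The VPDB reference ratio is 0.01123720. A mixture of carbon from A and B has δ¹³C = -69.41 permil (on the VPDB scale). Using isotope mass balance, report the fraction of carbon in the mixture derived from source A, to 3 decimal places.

δ_A = (0.01039148/0.01123720 − 1)×1000 = (0.924739 − 1)×1000 = -75.261 permil
δ_B = (0.01060127/0.01123720 − 1)×1000 = (0.943409 − 1)×1000 = -56.591 permil
f_A = (δ_mix − δ_B)/(δ_A − δ_B) = (-69.41 − (-56.591))/(-75.261 − (-56.591))
f_A = -12.819 / -18.669 = 0.6866

0.687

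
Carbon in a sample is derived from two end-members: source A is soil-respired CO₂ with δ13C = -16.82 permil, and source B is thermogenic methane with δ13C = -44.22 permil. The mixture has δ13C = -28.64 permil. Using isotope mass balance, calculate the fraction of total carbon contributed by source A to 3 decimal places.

δ_mix = f_A·δ_A + (1 − f_A)·δ_B  ⇒  f_A = (δ_mix − δ_B)/(δ_A − δ_B)
f_A = (-28.64 − (-44.22)) / (-16.82 − (-44.22))
f_A = 15.58 / 27.40 = 0.5686

0.569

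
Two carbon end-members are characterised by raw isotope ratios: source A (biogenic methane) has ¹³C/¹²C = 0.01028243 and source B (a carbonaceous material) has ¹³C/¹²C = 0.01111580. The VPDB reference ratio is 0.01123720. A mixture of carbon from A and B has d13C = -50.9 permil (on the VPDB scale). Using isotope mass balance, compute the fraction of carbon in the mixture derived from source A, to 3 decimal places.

0.541

δ_A = (0.01028243/0.01123720 − 1)×1000 = (0.915035 − 1)×1000 = -84.965 permil
δ_B = (0.01111580/0.01123720 − 1)×1000 = (0.989197 − 1)×1000 = -10.803 permil
f_A = (δ_mix − δ_B)/(δ_A − δ_B) = (-50.9 − (-10.803))/(-84.965 − (-10.803))
f_A = -40.097 / -74.162 = 0.5407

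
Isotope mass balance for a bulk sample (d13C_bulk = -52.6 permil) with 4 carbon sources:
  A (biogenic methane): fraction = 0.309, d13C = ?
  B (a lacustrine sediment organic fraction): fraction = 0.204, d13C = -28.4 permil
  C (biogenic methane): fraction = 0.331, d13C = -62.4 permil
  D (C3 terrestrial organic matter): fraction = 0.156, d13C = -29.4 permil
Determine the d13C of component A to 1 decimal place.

Isotope mass balance: δ_bulk = Σ fᵢ·δᵢ.
-52.6 = 0.309×δ_A + 0.204×(-28.4) + 0.331×(-62.4) + 0.156×(-29.4)
0.309·δ_A = -52.6 − (-31.034) = -21.566
δ_A = -21.566 / 0.309 = -69.79 permil

-69.8 permil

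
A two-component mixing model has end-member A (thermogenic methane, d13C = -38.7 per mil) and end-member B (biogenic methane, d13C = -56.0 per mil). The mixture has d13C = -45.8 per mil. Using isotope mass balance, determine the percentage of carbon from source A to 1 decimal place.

59.0%

δ_mix = f_A·δ_A + (1 − f_A)·δ_B  ⇒  f_A = (δ_mix − δ_B)/(δ_A − δ_B)
f_A = (-45.8 − (-56.0)) / (-38.7 − (-56.0))
f_A = 10.2 / 17.3 = 0.5896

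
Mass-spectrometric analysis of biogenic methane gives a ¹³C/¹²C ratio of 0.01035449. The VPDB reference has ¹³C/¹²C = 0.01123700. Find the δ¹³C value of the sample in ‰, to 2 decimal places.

-78.54‰

δ¹³C = (R_sample / R_standard − 1) × 1000
R_sample / R_standard = 0.01035449 / 0.01123700 = 0.921464
δ¹³C = (0.921464 − 1) × 1000 = -78.536‰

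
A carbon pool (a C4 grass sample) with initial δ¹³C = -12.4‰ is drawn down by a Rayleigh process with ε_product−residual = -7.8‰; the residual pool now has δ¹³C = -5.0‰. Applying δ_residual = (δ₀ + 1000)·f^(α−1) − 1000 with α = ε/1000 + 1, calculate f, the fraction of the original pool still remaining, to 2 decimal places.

0.38

α − 1 = ε/1000 = -0.0078
(δ_res + 1000)/(δ₀ + 1000) = (-5.0 + 1000)/(-12.4 + 1000) = 995.0/987.6 = 1.007493
f = 1.007493^(1/-0.0078) = exp(ln(1.007493)/-0.0078) = exp(0.00746/-0.0078)
f = exp(-0.9570) = 0.3840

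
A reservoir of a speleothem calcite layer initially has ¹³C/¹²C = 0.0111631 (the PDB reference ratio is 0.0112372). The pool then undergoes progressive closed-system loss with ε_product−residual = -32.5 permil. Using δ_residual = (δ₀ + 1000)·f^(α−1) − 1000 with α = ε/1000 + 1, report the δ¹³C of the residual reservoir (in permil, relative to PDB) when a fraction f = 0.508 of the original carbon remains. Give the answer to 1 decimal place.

δ₀ = (0.0111631/0.0112372 − 1)×1000 = (0.993406 − 1)×1000 = -6.594 permil
α − 1 = ε/1000 = -0.0325
f^(α−1) = 0.508^(-0.0325) = 1.022255
δ_res = (-6.594 + 1000) × 1.022255 − 1000 = 1015.515 − 1000 = 15.51 permil

15.5 permil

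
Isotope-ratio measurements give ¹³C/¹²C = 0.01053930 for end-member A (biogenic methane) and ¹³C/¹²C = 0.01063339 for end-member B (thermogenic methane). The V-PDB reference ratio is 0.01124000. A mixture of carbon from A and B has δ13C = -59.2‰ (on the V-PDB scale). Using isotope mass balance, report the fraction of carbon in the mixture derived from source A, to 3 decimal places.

0.625

δ_A = (0.01053930/0.01124000 − 1)×1000 = (0.937660 − 1)×1000 = -62.340‰
δ_B = (0.01063339/0.01124000 − 1)×1000 = (0.946031 − 1)×1000 = -53.969‰
f_A = (δ_mix − δ_B)/(δ_A − δ_B) = (-59.2 − (-53.969))/(-62.340 − (-53.969))
f_A = -5.231 / -8.371 = 0.6249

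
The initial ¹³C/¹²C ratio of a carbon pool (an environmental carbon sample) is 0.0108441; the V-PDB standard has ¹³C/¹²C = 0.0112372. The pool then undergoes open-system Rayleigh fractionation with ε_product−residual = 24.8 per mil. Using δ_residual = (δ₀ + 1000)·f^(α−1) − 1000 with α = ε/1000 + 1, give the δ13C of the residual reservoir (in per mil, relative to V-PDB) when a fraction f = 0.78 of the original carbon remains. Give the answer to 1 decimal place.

δ₀ = (0.0108441/0.0112372 − 1)×1000 = (0.965018 − 1)×1000 = -34.982 per mil
α − 1 = ε/1000 = 0.0248
f^(α−1) = 0.78^(0.0248) = 0.993857
δ_res = (-34.982 + 1000) × 0.993857 − 1000 = 959.090 − 1000 = -40.91 per mil

-40.9 per mil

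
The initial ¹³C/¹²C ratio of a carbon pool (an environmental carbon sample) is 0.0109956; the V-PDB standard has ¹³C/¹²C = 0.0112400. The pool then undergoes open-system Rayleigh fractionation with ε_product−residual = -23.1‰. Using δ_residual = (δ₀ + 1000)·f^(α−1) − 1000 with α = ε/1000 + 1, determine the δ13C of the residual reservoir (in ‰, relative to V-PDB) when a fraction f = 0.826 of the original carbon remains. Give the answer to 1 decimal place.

-17.4‰

δ₀ = (0.0109956/0.0112400 − 1)×1000 = (0.978256 − 1)×1000 = -21.744‰
α − 1 = ε/1000 = -0.0231
f^(α−1) = 0.826^(-0.0231) = 1.004426
δ_res = (-21.744 + 1000) × 1.004426 − 1000 = 982.586 − 1000 = -17.41‰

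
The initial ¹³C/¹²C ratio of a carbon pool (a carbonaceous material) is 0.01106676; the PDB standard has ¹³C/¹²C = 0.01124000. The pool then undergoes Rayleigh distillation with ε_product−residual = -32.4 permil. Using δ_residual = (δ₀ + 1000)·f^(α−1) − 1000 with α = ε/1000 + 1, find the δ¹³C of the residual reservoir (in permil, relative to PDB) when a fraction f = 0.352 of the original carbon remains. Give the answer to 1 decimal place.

18.5 permil

δ₀ = (0.01106676/0.01124000 − 1)×1000 = (0.984587 − 1)×1000 = -15.413 permil
α − 1 = ε/1000 = -0.0324
f^(α−1) = 0.352^(-0.0324) = 1.034408
δ_res = (-15.413 + 1000) × 1.034408 − 1000 = 1018.465 − 1000 = 18.47 permil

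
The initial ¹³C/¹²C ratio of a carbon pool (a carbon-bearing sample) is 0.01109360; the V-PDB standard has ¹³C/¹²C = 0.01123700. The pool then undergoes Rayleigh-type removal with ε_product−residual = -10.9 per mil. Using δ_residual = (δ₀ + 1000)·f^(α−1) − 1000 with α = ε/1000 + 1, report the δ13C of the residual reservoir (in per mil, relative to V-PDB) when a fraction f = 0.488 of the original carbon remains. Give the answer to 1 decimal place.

-5.0 per mil

δ₀ = (0.01109360/0.01123700 − 1)×1000 = (0.987239 − 1)×1000 = -12.761 per mil
α − 1 = ε/1000 = -0.0109
f^(α−1) = 0.488^(-0.0109) = 1.007851
δ_res = (-12.761 + 1000) × 1.007851 − 1000 = 994.989 − 1000 = -5.01 per mil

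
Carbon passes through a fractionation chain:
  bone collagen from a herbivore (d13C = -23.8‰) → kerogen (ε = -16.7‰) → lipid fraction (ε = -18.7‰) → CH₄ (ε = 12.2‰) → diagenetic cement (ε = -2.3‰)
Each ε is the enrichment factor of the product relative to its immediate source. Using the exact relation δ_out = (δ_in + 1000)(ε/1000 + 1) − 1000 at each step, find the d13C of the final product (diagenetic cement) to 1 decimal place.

-48.8‰

step 1: δ = (-23.80 + 1000)·(-16.7/1000 + 1) − 1000 = -40.10‰
step 2: δ = (-40.10 + 1000)·(-18.7/1000 + 1) − 1000 = -58.05‰
step 3: δ = (-58.05 + 1000)·(12.2/1000 + 1) − 1000 = -46.56‰
step 4: δ = (-46.56 + 1000)·(-2.3/1000 + 1) − 1000 = -48.75‰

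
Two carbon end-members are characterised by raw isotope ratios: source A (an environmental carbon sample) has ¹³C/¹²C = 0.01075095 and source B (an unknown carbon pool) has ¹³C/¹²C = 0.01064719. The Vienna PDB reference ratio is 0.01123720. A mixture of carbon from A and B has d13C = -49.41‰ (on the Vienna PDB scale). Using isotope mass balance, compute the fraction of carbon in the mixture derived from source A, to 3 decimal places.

δ_A = (0.01075095/0.01123720 − 1)×1000 = (0.956729 − 1)×1000 = -43.271‰
δ_B = (0.01064719/0.01123720 − 1)×1000 = (0.947495 − 1)×1000 = -52.505‰
f_A = (δ_mix − δ_B)/(δ_A − δ_B) = (-49.41 − (-52.505))/(-43.271 − (-52.505))
f_A = 3.095 / 9.234 = 0.3352

0.335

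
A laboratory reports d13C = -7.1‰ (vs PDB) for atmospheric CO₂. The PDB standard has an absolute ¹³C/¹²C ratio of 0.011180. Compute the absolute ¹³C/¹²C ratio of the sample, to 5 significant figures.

R_sample = R_standard × (d13C/1000 + 1)
R_sample = 0.011180 × (-7.1/1000 + 1) = 0.011180 × 0.992900
R_sample = 0.0111006

0.011101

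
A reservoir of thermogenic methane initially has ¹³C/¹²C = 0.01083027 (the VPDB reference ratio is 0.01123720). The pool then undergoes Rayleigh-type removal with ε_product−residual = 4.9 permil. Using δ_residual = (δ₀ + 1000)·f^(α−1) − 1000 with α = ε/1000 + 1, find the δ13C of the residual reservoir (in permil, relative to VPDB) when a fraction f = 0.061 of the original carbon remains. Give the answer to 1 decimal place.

δ₀ = (0.01083027/0.01123720 − 1)×1000 = (0.963787 − 1)×1000 = -36.213 permil
α − 1 = ε/1000 = 0.0049
f^(α−1) = 0.061^(0.0049) = 0.986389
δ_res = (-36.213 + 1000) × 0.986389 − 1000 = 950.669 − 1000 = -49.33 permil

-49.3 permil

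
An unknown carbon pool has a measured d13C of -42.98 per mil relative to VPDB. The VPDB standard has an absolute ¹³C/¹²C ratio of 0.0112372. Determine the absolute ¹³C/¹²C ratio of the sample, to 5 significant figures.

R_sample = R_standard × (d13C/1000 + 1)
R_sample = 0.0112372 × (-42.98/1000 + 1) = 0.0112372 × 0.957020
R_sample = 0.0107542

0.010754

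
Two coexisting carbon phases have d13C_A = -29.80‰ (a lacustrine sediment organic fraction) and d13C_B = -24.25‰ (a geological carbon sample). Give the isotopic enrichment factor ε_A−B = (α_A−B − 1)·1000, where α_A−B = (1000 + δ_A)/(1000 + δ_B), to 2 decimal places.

-5.69‰

α_A−B = (1000 + -29.80) / (1000 + -24.25) = 970.20 / 975.75 = 0.994312
ε_A−B = (0.994312 − 1) × 1000 = -5.688‰
(The approximation ε ≈ δ_A − δ_B would give -5.55‰.)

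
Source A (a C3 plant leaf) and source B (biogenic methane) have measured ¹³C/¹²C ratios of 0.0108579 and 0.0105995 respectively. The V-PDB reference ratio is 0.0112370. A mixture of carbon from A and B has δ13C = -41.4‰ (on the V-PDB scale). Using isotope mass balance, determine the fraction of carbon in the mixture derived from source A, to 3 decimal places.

δ_A = (0.0108579/0.0112370 − 1)×1000 = (0.966263 − 1)×1000 = -33.737‰
δ_B = (0.0105995/0.0112370 − 1)×1000 = (0.943268 − 1)×1000 = -56.732‰
f_A = (δ_mix − δ_B)/(δ_A − δ_B) = (-41.4 − (-56.732))/(-33.737 − (-56.732))
f_A = 15.332 / 22.995 = 0.6668

0.667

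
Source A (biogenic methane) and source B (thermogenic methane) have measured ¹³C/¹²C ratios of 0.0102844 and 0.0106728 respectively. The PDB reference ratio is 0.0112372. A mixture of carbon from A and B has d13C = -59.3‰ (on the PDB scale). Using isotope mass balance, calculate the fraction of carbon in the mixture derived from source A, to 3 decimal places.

0.263

δ_A = (0.0102844/0.0112372 − 1)×1000 = (0.915210 − 1)×1000 = -84.790‰
δ_B = (0.0106728/0.0112372 − 1)×1000 = (0.949774 − 1)×1000 = -50.226‰
f_A = (δ_mix − δ_B)/(δ_A − δ_B) = (-59.3 − (-50.226))/(-84.790 − (-50.226))
f_A = -9.074 / -34.564 = 0.2625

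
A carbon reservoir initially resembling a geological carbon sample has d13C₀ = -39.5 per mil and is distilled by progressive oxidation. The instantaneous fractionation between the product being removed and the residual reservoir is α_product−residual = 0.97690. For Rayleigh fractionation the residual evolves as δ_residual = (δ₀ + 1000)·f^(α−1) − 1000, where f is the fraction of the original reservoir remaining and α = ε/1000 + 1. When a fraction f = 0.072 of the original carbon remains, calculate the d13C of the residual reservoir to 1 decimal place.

Rayleigh residual: δ_res = (δ₀ + 1000)·f^(α−1) − 1000
α − 1 = -0.02310
f^(α−1) = 0.072^(-0.02310) = 1.062663
δ_res = (-39.5 + 1000) × 1.062663 − 1000 = 1020.688 − 1000 = 20.69 per mil

20.7 per mil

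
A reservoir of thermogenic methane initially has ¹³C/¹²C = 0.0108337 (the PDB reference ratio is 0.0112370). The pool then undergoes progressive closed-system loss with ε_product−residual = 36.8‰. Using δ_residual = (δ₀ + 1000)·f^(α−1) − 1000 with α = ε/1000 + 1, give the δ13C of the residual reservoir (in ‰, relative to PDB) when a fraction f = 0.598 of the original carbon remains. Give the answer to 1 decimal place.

δ₀ = (0.0108337/0.0112370 − 1)×1000 = (0.964110 − 1)×1000 = -35.890‰
α − 1 = ε/1000 = 0.0368
f^(α−1) = 0.598^(0.0368) = 0.981257
δ_res = (-35.890 + 1000) × 0.981257 − 1000 = 946.039 − 1000 = -53.96‰

-54.0‰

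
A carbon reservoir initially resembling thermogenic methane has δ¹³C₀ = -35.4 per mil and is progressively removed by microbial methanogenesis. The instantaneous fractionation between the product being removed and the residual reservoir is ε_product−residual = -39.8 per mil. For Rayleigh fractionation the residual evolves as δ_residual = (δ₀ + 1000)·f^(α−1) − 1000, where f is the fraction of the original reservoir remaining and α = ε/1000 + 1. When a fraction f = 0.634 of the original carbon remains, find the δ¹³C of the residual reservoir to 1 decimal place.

-17.7 per mil

Rayleigh residual: δ_res = (δ₀ + 1000)·f^(α−1) − 1000
α = ε/1000 + 1 = 0.96020, so α − 1 = -0.03980
f^(α−1) = 0.634^(-0.03980) = 1.018303
δ_res = (-35.4 + 1000) × 1.018303 − 1000 = 982.255 − 1000 = -17.75 per mil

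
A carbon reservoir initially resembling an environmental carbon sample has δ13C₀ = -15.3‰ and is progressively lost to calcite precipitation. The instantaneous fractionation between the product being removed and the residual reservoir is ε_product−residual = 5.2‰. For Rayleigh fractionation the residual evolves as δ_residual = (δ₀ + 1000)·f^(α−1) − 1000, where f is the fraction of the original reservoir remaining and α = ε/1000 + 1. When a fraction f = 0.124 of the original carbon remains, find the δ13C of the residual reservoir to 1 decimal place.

-25.9‰

Rayleigh residual: δ_res = (δ₀ + 1000)·f^(α−1) − 1000
α = ε/1000 + 1 = 1.00520, so α − 1 = 0.00520
f^(α−1) = 0.124^(0.00520) = 0.989204
δ_res = (-15.3 + 1000) × 0.989204 − 1000 = 974.069 − 1000 = -25.93‰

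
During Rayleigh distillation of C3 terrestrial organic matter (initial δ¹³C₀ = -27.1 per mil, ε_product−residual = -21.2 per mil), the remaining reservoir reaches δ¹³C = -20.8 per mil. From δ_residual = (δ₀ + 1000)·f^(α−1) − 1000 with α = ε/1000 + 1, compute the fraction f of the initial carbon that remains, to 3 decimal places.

α − 1 = ε/1000 = -0.0212
(δ_res + 1000)/(δ₀ + 1000) = (-20.8 + 1000)/(-27.1 + 1000) = 979.2/972.9 = 1.006475
f = 1.006475^(1/-0.0212) = exp(ln(1.006475)/-0.0212) = exp(0.00645/-0.0212)
f = exp(-0.3045) = 0.7375

0.738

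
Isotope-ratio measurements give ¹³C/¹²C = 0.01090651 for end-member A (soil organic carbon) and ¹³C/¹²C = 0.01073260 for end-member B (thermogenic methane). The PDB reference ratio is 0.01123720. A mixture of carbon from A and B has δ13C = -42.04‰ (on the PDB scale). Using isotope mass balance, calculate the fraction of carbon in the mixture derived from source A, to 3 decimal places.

0.185

δ_A = (0.01090651/0.01123720 − 1)×1000 = (0.970572 − 1)×1000 = -29.428‰
δ_B = (0.01073260/0.01123720 − 1)×1000 = (0.955096 − 1)×1000 = -44.904‰
f_A = (δ_mix − δ_B)/(δ_A − δ_B) = (-42.04 − (-44.904))/(-29.428 − (-44.904))
f_A = 2.864 / 15.476 = 0.1851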